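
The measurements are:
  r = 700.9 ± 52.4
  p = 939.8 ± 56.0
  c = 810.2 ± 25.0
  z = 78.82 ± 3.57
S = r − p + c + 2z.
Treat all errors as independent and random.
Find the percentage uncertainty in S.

Absolute uncertainties add in quadrature for a linear combination:
  (δr)² = 2750;  (δp)² = 3140;  (δc)² = 625;  (2·δz)² = 51.0
δS = √(6560) = 81.0
S = 728.9, so δS/S = 81.0/728.9 = 0.111.

11.1%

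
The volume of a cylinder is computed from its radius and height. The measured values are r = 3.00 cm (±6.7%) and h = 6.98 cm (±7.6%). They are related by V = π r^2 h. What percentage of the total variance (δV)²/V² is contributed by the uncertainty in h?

(δV/V)² = (2·δr/r)² + (1·δh/h)²
  r term: (2×0.0670)² = 0.0180
  h term: (1×0.0760)² = 0.00578
Total = 0.0237. Share from h = 0.00578/0.0237 = 0.243.

24.3%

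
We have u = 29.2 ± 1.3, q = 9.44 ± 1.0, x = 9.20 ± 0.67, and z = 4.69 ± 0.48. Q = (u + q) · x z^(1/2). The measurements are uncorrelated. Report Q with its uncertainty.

Let w = u + q = 38.6. δw = √(δu² + δq²) = √(1.69 + 1.00) = 1.64, so δw/w = 0.0424.
Q is then a monomial in w, x, z:
δQ/Q = √((δw/w)² + (1·δx/x)² + (½·δz/z)²) = √(0.00180 + 0.00530 + 0.00262) = 0.0986
Q = 770, so δQ = 0.0986 × 770 = 75.9.

770 ± 75.9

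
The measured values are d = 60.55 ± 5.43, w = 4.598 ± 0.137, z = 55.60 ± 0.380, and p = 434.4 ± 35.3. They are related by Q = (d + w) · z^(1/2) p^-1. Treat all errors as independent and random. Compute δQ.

0.130

Let u = d + w = 65.15. δu = √(δd² + δw²) = √(29.5 + 0.0188) = 5.43, so δu/u = 0.0834.
Q is then a monomial in u, z, p:
δQ/Q = √((δu/u)² + (½·δz/z)² + (-1·δp/p)²) = √(0.00695 + 1.17e-05 + 0.00660) = 0.116
Q = 1.118, so δQ = 0.116 × 1.118 = 0.130.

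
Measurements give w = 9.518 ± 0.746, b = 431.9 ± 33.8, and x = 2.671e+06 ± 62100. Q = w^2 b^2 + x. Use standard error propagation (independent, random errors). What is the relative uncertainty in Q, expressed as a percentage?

Let p = w^2·b^2 = 1.69e+07. δp/p = √((2·δw/w)² + (2·δb/b)²) = √(0.0246 + 0.0245) = 0.222, so δp = 3.74e+06.
Q = p + x: δQ = √(δp² + δx²) = √(1.4e+13 + 3.86e+09) = 3.74e+06
Q = 1.957e+07, so δQ/Q = 3.74e+06/1.957e+07 = 0.191.

19.1%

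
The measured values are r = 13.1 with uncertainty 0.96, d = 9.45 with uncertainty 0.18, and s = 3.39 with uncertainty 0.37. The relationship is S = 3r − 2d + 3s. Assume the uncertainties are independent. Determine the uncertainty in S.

Absolute uncertainties add in quadrature for a linear combination:
  (3·δr)² = 8.29;  (2·δd)² = 0.130;  (3·δs)² = 1.23
δS = √(9.66) = 3.11

3.11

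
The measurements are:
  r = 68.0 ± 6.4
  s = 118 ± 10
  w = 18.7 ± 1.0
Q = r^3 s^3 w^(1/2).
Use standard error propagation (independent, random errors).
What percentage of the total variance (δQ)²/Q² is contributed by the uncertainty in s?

(δQ/Q)² = (3·δr/r)² + (3·δs/s)² + (½·δw/w)²
  r term: (3×0.0941)² = 0.0797
  s term: (3×0.0847)² = 0.0646
  w term: (0.5×0.0535)² = 0.000715
Total = 0.145. Share from s = 0.0646/0.145 = 0.446.

44.6%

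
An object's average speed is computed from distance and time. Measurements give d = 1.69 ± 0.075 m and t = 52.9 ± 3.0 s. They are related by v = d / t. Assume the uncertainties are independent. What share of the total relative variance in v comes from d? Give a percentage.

(δv/v)² = (1·δd/d)² + (-1·δt/t)²
  d term: (1×0.0444)² = 0.00197
  t term: (-1×0.0567)² = 0.00322
Total = 0.00519. Share from d = 0.00197/0.00519 = 0.380.

38.0%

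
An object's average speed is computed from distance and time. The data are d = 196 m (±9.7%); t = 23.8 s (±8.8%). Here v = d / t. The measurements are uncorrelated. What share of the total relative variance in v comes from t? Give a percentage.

45.1%

(δv/v)² = (1·δd/d)² + (-1·δt/t)²
  d term: (1×0.0970)² = 0.00941
  t term: (-1×0.0880)² = 0.00774
Total = 0.0172. Share from t = 0.00774/0.0172 = 0.451.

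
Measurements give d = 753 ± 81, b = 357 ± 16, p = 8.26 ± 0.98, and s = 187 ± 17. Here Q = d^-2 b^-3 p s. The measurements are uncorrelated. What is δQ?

For a monomial Q ∝ d^-2, b^-3, p, s, fractional errors add in quadrature:
  (-2·δd/d)² = (-2×0.108)² = 0.0463;  (-3·δb/b)² = (-3×0.0448)² = 0.0181;  (1·δp/p)² = (1×0.119)² = 0.0141;  (1·δs/s)² = (1×0.0909)² = 0.00826
δQ/Q = √(0.0867) = 0.294
Q = 5.99e-11, so δQ = 0.294 × 5.99e-11 = 1.76e-11.

1.76e-11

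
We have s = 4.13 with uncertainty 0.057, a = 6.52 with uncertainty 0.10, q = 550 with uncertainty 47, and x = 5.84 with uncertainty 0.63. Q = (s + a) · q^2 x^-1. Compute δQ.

1.12e+05

Let u = s + a = 10.6. δu = √(δs² + δa²) = √(0.00325 + 0.0100) = 0.115, so δu/u = 0.0108.
Q is then a monomial in u, q, x:
δQ/Q = √((δu/u)² + (2·δq/q)² + (-1·δx/x)²) = √(0.000117 + 0.0292 + 0.0116) = 0.202
Q = 5.52e+05, so δQ = 0.202 × 5.52e+05 = 1.12e+05.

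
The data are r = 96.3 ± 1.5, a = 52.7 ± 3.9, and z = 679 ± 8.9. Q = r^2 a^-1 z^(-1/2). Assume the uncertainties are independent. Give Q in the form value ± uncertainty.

Q is a product of powers, so relative uncertainties combine in quadrature:
  (2·δr/r)² = (2×0.0156)² = 0.000970;  (-1·δa/a)² = (-1×0.0740)² = 0.00548;  (−½·δz/z)² = (-0.5×0.0131)² = 4.3e-05
δQ/Q = √(0.00649) = 0.0806
Q = 6.75, so δQ = 0.0806 × 6.75 = 0.544.

6.75 ± 0.544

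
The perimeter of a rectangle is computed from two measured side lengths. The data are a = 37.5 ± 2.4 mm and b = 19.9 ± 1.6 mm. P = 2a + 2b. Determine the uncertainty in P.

For a sum/difference, combine absolute errors in quadrature:
  (2·δa)² = 23.0;  (2·δb)² = 10.2
δP = √(33.3) = 5.77 mm

5.77 mm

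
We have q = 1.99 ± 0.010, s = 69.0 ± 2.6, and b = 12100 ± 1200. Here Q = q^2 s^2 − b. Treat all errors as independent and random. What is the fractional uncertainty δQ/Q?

Let p = q^2·s^2 = 18900. δp/p = √((2·δq/q)² + (2·δs/s)²) = √(0.000101 + 0.00568) = 0.0760, so δp = 1430.
Q = p − b: δQ = √(δp² + δb²) = √(2.05e+06 + 1.44e+06) = 1870
Q = 6750, so δQ/Q = 1870/6750 = 0.277.

0.277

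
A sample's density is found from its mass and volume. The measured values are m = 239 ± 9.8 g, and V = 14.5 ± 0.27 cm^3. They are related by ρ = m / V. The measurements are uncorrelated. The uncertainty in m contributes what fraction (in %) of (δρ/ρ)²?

(δρ/ρ)² = (1·δm/m)² + (-1·δV/V)²
  m term: (1×0.0410)² = 0.00168
  V term: (-1×0.0186)² = 0.000347
Total = 0.00203. Share from m = 0.00168/0.00203 = 0.829.

82.9%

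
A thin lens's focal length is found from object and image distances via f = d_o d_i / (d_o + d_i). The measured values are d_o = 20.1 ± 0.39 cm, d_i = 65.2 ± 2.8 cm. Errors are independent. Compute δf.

0.276 cm

∂f/∂d_o = (d_i/(d_o+d_i))² = 0.584;  ∂f/∂d_i = (d_o/(d_o+d_i))² = 0.0555
δf = √((∂f/∂d_o · δd_o)² + (∂f/∂d_i · δd_i)²) = √(0.0519 + 0.0242) = 0.276 cm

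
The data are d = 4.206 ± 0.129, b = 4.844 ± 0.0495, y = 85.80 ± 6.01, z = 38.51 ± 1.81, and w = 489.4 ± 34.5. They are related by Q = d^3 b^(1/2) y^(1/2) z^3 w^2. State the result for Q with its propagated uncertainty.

Since Q is a product/quotient, work with relative uncertainties:
  (3·δd/d)² = (3×0.0307)² = 0.00847;  (½·δb/b)² = (0.5×0.0102)² = 2.61e-05;  (½·δy/y)² = (0.5×0.0700)² = 0.00123;  (3·δz/z)² = (3×0.0470)² = 0.0199;  (2·δw/w)² = (2×0.0705)² = 0.0199
δQ/Q = √(0.0495) = 0.222
Q = 2.075e+13, so δQ = 0.222 × 2.075e+13 = 4.62e+12.

(2.075 ± 0.462) × 10^13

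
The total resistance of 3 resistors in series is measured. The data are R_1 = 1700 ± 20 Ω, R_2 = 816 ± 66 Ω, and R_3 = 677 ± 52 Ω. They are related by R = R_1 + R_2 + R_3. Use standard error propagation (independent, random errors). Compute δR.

86.4 Ω

Absolute uncertainties add in quadrature for a linear combination:
  (δR_1)² = 400;  (δR_2)² = 4360;  (δR_3)² = 2700
δR = √(7460) = 86.4 Ω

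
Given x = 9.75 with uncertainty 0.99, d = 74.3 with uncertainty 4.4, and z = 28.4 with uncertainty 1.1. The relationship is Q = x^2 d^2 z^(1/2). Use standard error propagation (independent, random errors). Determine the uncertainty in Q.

Q is a product of powers, so relative uncertainties combine in quadrature:
  (2·δx/x)² = (2×0.102)² = 0.0412;  (2·δd/d)² = (2×0.0592)² = 0.0140;  (½·δz/z)² = (0.5×0.0387)² = 0.000375
δQ/Q = √(0.0556) = 0.236
Q = 2.8e+06, so δQ = 0.236 × 2.8e+06 = 6.6e+05.

6.6e+05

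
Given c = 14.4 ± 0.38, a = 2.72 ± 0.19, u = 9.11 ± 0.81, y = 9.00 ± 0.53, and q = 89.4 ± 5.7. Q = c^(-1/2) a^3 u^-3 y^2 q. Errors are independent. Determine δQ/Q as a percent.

36.5%

Q is a product of powers, so relative uncertainties combine in quadrature:
  (−½·δc/c)² = (-0.5×0.0264)² = 0.000174;  (3·δa/a)² = (3×0.0699)² = 0.0439;  (-3·δu/u)² = (-3×0.0889)² = 0.0712;  (2·δy/y)² = (2×0.0589)² = 0.0139;  (1·δq/q)² = (1×0.0638)² = 0.00407
δQ/Q = √(0.133) = 0.365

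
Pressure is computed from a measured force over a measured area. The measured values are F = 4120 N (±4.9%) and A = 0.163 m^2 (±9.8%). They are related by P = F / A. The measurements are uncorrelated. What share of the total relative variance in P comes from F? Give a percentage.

20.0%

(δP/P)² = (1·δF/F)² + (-1·δA/A)²
  F term: (1×0.0490)² = 0.00240
  A term: (-1×0.0980)² = 0.00960
Total = 0.0120. Share from F = 0.00240/0.0120 = 0.200.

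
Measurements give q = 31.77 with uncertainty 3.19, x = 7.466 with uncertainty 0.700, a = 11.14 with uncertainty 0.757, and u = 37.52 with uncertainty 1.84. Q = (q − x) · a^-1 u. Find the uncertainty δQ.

13.0

Let w = q − x = 24.30. δw = √(δq² + δx²) = √(10.2 + 0.490) = 3.27, so δw/w = 0.134.
Q is then a monomial in w, a, u:
δQ/Q = √((δw/w)² + (-1·δa/a)² + (1·δu/u)²) = √(0.0181 + 0.00462 + 0.00240) = 0.158
Q = 81.86, so δQ = 0.158 × 81.86 = 13.0.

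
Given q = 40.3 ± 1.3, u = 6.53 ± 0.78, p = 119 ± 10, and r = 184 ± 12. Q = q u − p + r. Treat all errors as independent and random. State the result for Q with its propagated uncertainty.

328 ± 36.1

Let w = q·u = 263. δw/w = √((1·δq/q)² + (1·δu/u)²) = √(0.00104 + 0.0143) = 0.124, so δw = 32.6.
Q = w − p + r: δQ = √(δw² + δp² + δr²) = √(1060 + 100 + 144) = 36.1
Q = 328.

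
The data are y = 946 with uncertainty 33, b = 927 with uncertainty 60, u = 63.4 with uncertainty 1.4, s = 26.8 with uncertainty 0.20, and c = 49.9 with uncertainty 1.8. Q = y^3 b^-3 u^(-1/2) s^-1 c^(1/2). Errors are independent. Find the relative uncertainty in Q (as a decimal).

0.222

Since Q is a product/quotient, work with relative uncertainties:
  (3·δy/y)² = (3×0.0349)² = 0.0110;  (-3·δb/b)² = (-3×0.0647)² = 0.0377;  (−½·δu/u)² = (-0.5×0.0221)² = 0.000122;  (-1·δs/s)² = (-1×0.00746)² = 5.57e-05;  (½·δc/c)² = (0.5×0.0361)² = 0.000325
δQ/Q = √(0.0492) = 0.222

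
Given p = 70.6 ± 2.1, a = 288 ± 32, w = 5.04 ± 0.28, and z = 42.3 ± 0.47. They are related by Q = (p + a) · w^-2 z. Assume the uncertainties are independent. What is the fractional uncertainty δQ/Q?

0.143

Let u = p + a = 359. δu = √(δp² + δa²) = √(4.41 + 1020) = 32.1, so δu/u = 0.0894.
Q is then a monomial in u, w, z:
δQ/Q = √((δu/u)² + (-2·δw/w)² + (1·δz/z)²) = √(0.00800 + 0.0123 + 0.000123) = 0.143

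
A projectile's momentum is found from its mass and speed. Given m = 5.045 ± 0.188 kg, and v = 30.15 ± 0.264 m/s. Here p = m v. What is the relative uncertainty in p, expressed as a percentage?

Relative error in a monomial: (δp/p)² = Σ (nᵢ · δxᵢ/xᵢ)².
  (1·δm/m)² = (1×0.0373)² = 0.00139;  (1·δv/v)² = (1×0.00876)² = 7.67e-05
δp/p = √(0.00147) = 0.0383

3.83%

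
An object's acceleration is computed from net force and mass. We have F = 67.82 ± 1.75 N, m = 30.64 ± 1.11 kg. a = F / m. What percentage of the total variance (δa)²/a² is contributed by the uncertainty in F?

33.7%

(δa/a)² = (1·δF/F)² + (-1·δm/m)²
  F term: (1×0.0258)² = 0.000666
  m term: (-1×0.0362)² = 0.00131
Total = 0.00198. Share from F = 0.000666/0.00198 = 0.337.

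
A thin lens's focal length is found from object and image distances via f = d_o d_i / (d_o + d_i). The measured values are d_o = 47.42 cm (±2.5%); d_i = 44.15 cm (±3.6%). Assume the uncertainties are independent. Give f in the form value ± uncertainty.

22.86 ± 0.508 cm

∂f/∂d_o = (d_i/(d_o+d_i))² = 0.232;  ∂f/∂d_i = (d_o/(d_o+d_i))² = 0.268
δf = √((∂f/∂d_o · δd_o)² + (∂f/∂d_i · δd_i)²) = √(0.0759 + 0.182) = 0.508 cm
f = 22.86 cm.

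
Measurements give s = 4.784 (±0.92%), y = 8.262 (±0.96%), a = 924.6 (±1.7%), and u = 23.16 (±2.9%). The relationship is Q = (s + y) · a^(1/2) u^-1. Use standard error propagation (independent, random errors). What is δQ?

Let w = s + y = 13.05. δw = √(δs² + δy²) = √(0.00194 + 0.00629) = 0.0907, so δw/w = 0.00695.
Q is then a monomial in w, a, u:
δQ/Q = √((δw/w)² + (½·δa/a)² + (-1·δu/u)²) = √(4.83e-05 + 7.23e-05 + 0.000841) = 0.0310
Q = 17.13, so δQ = 0.0310 × 17.13 = 0.531.

0.531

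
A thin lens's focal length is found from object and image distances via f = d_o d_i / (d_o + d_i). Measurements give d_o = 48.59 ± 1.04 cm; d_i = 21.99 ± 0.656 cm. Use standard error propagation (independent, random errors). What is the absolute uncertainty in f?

0.327 cm

∂f/∂d_o = (d_i/(d_o+d_i))² = 0.0971;  ∂f/∂d_i = (d_o/(d_o+d_i))² = 0.474
δf = √((∂f/∂d_o · δd_o)² + (∂f/∂d_i · δd_i)²) = √(0.0102 + 0.0967) = 0.327 cm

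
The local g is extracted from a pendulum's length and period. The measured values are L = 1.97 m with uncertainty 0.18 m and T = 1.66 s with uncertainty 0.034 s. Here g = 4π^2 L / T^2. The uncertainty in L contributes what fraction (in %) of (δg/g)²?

83.3%

(δg/g)² = (1·δL/L)² + (-2·δT/T)²
  L term: (1×0.0914)² = 0.00835
  T term: (-2×0.0205)² = 0.00168
Total = 0.0100. Share from L = 0.00835/0.0100 = 0.833.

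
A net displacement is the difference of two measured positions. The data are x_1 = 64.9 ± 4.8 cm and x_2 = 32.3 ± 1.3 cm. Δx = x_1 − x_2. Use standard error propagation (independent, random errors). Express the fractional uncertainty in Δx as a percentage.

15.3%

Δx is a linear combination, so absolute uncertainties add in quadrature:
  (δx_1)² = 23.0;  (δx_2)² = 1.69
δΔx = √(24.7) = 4.97 cm
Δx = 32.6 cm, so δΔx/Δx = 4.97/32.6 = 0.153.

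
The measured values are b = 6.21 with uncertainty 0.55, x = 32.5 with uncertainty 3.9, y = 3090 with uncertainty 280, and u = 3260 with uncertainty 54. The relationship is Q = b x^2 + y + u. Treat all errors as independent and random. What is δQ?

1700

Let p = b·x^2 = 6560. δp/p = √((1·δb/b)² + (2·δx/x)²) = √(0.00784 + 0.0576) = 0.256, so δp = 1680.
Q = p + y + u: δQ = √(δp² + δy² + δu²) = √(2.82e+06 + 78400 + 2920) = 1700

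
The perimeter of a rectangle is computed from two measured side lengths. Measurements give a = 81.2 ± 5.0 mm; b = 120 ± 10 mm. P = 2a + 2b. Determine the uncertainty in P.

22.4 mm

Absolute uncertainties add in quadrature for a linear combination:
  (2·δa)² = 100;  (2·δb)² = 400
δP = √(500) = 22.4 mm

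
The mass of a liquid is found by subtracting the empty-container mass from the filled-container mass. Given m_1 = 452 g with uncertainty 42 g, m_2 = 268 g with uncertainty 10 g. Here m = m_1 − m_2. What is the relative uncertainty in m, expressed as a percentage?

Each term contributes (cᵢ δxᵢ)² to (δm)²:
  (δm_1)² = 1760;  (δm_2)² = 100
δm = √(1860) = 43.2 g
m = 184 g, so δm/m = 43.2/184 = 0.235.

23.5%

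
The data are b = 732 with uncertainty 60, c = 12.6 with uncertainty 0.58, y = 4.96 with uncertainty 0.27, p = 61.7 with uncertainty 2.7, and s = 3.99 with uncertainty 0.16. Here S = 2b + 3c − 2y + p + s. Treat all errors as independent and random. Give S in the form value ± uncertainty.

1560 ± 120

S is a linear combination, so absolute uncertainties add in quadrature:
  (2·δb)² = 14400;  (3·δc)² = 3.03;  (2·δy)² = 0.292;  (δp)² = 7.29;  (δs)² = 0.0256
δS = √(14400) = 120
S = 1560.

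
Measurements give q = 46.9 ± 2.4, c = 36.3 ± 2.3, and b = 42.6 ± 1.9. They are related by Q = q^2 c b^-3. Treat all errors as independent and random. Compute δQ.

0.186

Since Q is a product/quotient, work with relative uncertainties:
  (2·δq/q)² = (2×0.0512)² = 0.0105;  (1·δc/c)² = (1×0.0634)² = 0.00401;  (-3·δb/b)² = (-3×0.0446)² = 0.0179
δQ/Q = √(0.0324) = 0.180
Q = 1.03, so δQ = 0.180 × 1.03 = 0.186.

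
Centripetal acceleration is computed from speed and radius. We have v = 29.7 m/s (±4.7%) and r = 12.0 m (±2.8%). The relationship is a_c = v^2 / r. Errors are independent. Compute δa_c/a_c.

For a monomial a_c ∝ v^2, r^-1, fractional errors add in quadrature:
  (2·δv/v)² = (2×0.0470)² = 0.00884;  (-1·δr/r)² = (-1×0.0280)² = 0.000784
δa_c/a_c = √(0.00962) = 0.0981

0.0981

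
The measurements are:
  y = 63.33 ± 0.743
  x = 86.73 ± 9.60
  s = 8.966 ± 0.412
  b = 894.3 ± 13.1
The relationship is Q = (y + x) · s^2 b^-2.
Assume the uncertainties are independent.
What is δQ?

0.00175

Let u = y + x = 150.1. δu = √(δy² + δx²) = √(0.552 + 92.2) = 9.63, so δu/u = 0.0642.
Q is then a monomial in u, s, b:
δQ/Q = √((δu/u)² + (2·δs/s)² + (-2·δb/b)²) = √(0.00412 + 0.00845 + 0.000858) = 0.116
Q = 0.01508, so δQ = 0.116 × 0.01508 = 0.00175.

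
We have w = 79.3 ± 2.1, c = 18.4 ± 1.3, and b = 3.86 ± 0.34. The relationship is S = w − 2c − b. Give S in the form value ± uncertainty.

For a sum/difference, combine absolute errors in quadrature:
  (δw)² = 4.41;  (2·δc)² = 6.76;  (δb)² = 0.116
δS = √(11.3) = 3.36
S = 38.6.

38.6 ± 3.36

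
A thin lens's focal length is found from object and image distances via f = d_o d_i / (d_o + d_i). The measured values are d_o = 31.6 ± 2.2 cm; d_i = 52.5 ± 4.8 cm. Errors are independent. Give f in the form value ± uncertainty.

∂f/∂d_o = (d_i/(d_o+d_i))² = 0.390;  ∂f/∂d_i = (d_o/(d_o+d_i))² = 0.141
δf = √((∂f/∂d_o · δd_o)² + (∂f/∂d_i · δd_i)²) = √(0.735 + 0.459) = 1.09 cm
f = 19.7 cm.

19.7 ± 1.09 cm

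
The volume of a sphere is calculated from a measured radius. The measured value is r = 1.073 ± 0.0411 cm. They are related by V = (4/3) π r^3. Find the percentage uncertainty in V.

11.5%

V ∝ r^3, so δV/V = |3| · δr/r = 3 × 0.0383 = 0.115.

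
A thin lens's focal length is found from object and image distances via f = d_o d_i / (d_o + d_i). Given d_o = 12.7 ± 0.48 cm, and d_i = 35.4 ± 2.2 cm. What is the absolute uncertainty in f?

0.302 cm

∂f/∂d_o = (d_i/(d_o+d_i))² = 0.542;  ∂f/∂d_i = (d_o/(d_o+d_i))² = 0.0697
δf = √((∂f/∂d_o · δd_o)² + (∂f/∂d_i · δd_i)²) = √(0.0676 + 0.0235) = 0.302 cm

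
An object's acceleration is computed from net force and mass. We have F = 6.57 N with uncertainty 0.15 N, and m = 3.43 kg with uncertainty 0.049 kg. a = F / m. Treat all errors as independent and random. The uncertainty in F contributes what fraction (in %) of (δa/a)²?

(δa/a)² = (1·δF/F)² + (-1·δm/m)²
  F term: (1×0.0228)² = 0.000521
  m term: (-1×0.0143)² = 0.000204
Total = 0.000725. Share from F = 0.000521/0.000725 = 0.719.

71.9%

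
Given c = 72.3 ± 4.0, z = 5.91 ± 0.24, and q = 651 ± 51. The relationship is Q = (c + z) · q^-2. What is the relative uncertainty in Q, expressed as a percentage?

16.5%

Let u = c + z = 78.2. δu = √(δc² + δz²) = √(16.0 + 0.0576) = 4.01, so δu/u = 0.0512.
Q is then a monomial in u, q:
δQ/Q = √((δu/u)² + (-2·δq/q)²) = √(0.00263 + 0.0245) = 0.165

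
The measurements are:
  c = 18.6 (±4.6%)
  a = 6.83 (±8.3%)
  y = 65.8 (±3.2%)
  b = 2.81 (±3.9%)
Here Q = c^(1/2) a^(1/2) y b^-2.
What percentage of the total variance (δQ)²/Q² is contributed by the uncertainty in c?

5.65%

(δQ/Q)² = (½·δc/c)² + (½·δa/a)² + (1·δy/y)² + (-2·δb/b)²
  c term: (0.5×0.0460)² = 0.000529
  a term: (0.5×0.0830)² = 0.00172
  y term: (1×0.0320)² = 0.00102
  b term: (-2×0.0390)² = 0.00608
Total = 0.00936. Share from c = 0.000529/0.00936 = 0.0565.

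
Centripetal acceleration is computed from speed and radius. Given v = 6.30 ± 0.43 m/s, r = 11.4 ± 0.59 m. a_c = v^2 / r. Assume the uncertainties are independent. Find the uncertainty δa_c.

0.508 m/s^2

Relative error in a monomial: (δa_c/a_c)² = Σ (nᵢ · δxᵢ/xᵢ)².
  (2·δv/v)² = (2×0.0683)² = 0.0186;  (-1·δr/r)² = (-1×0.0518)² = 0.00268
δa_c/a_c = √(0.0213) = 0.146
a_c = 3.48 m/s^2, so δa_c = 0.146 × 3.48 = 0.508 m/s^2.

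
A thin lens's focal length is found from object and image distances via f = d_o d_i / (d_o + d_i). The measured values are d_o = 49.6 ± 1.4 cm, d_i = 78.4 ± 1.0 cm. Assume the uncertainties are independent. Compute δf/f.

∂f/∂d_o = (d_i/(d_o+d_i))² = 0.375;  ∂f/∂d_i = (d_o/(d_o+d_i))² = 0.150
δf = √((∂f/∂d_o · δd_o)² + (∂f/∂d_i · δd_i)²) = √(0.276 + 0.0225) = 0.546 cm
f = 30.4 cm, so δf/f = 0.546/30.4 = 0.0180.

0.0180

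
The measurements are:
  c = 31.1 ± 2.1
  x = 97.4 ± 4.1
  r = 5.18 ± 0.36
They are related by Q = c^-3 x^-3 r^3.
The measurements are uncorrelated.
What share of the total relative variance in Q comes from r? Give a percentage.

43.3%

(δQ/Q)² = (-3·δc/c)² + (-3·δx/x)² + (3·δr/r)²
  c term: (-3×0.0675)² = 0.0410
  x term: (-3×0.0421)² = 0.0159
  r term: (3×0.0695)² = 0.0435
Total = 0.100. Share from r = 0.0435/0.100 = 0.433.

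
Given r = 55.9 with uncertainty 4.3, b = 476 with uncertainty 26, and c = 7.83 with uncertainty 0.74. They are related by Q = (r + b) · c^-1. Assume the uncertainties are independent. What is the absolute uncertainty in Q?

Let u = r + b = 532. δu = √(δr² + δb²) = √(18.5 + 676) = 26.4, so δu/u = 0.0495.
Q is then a monomial in u, c:
δQ/Q = √((δu/u)² + (-1·δc/c)²) = √(0.00245 + 0.00893) = 0.107
Q = 67.9, so δQ = 0.107 × 67.9 = 7.25.

7.25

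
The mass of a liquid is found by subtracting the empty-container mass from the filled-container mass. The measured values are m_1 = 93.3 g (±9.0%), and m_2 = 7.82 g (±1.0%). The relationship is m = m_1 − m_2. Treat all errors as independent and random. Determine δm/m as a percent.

Each term contributes (cᵢ δxᵢ)² to (δm)²:
  (δm_1)² = 70.5;  (δm_2)² = 0.00612
δm = √(70.5) = 8.40 g
m = 85.5 g, so δm/m = 8.40/85.5 = 0.0982.

9.82%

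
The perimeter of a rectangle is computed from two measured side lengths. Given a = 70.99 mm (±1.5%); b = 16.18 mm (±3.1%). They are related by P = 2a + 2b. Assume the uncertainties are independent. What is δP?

For a sum/difference, combine absolute errors in quadrature:
  (2·δa)² = 4.54;  (2·δb)² = 1.01
δP = √(5.54) = 2.35 mm

2.35 mm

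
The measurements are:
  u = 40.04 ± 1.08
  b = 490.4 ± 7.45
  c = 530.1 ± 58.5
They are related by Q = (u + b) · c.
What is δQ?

Let w = u + b = 530.4. δw = √(δu² + δb²) = √(1.17 + 55.5) = 7.53, so δw/w = 0.0142.
Q is then a monomial in w, c:
δQ/Q = √((δw/w)² + (1·δc/c)²) = √(0.000201 + 0.0122) = 0.111
Q = 281200, so δQ = 0.111 × 281200 = 31300.

31300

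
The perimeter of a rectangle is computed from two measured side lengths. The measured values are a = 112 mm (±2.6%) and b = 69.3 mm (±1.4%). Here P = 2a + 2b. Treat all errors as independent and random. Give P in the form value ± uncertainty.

Each term contributes (cᵢ δxᵢ)² to (δP)²:
  (2·δa)² = 33.9;  (2·δb)² = 3.77
δP = √(37.7) = 6.14 mm
P = 363 mm.

363 ± 6.14 mm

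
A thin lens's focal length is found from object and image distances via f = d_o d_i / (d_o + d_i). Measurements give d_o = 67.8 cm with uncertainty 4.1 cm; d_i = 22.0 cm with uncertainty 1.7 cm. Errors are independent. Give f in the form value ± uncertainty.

16.6 ± 1.000 cm

∂f/∂d_o = (d_i/(d_o+d_i))² = 0.0600;  ∂f/∂d_i = (d_o/(d_o+d_i))² = 0.570
δf = √((∂f/∂d_o · δd_o)² + (∂f/∂d_i · δd_i)²) = √(0.0606 + 0.939) = 1.000 cm
f = 16.6 cm.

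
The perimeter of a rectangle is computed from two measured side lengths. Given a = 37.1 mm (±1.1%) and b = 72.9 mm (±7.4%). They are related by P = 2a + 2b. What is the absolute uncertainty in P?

Each term contributes (cᵢ δxᵢ)² to (δP)²:
  (2·δa)² = 0.666;  (2·δb)² = 116
δP = √(117) = 10.8 mm

10.8 mm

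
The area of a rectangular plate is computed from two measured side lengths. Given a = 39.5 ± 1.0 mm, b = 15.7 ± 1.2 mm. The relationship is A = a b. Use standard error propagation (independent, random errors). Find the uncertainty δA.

49.9 mm^2

Since A is a product/quotient, work with relative uncertainties:
  (1·δa/a)² = (1×0.0253)² = 0.000641;  (1·δb/b)² = (1×0.0764)² = 0.00584
δA/A = √(0.00648) = 0.0805
A = 620 mm^2, so δA = 0.0805 × 620 = 49.9 mm^2.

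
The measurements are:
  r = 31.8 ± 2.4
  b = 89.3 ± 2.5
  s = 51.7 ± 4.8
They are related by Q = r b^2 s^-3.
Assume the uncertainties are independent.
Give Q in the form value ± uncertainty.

1.84 ± 0.539

Q is a product of powers, so relative uncertainties combine in quadrature:
  (1·δr/r)² = (1×0.0755)² = 0.00570;  (2·δb/b)² = (2×0.0280)² = 0.00313;  (-3·δs/s)² = (-3×0.0928)² = 0.0776
δQ/Q = √(0.0864) = 0.294
Q = 1.84, so δQ = 0.294 × 1.84 = 0.539.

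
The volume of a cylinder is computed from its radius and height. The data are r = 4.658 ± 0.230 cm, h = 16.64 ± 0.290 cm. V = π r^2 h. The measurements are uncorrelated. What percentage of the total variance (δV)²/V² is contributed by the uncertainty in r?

97.0%

(δV/V)² = (2·δr/r)² + (1·δh/h)²
  r term: (2×0.0494)² = 0.00975
  h term: (1×0.0174)² = 0.000304
Total = 0.0101. Share from r = 0.00975/0.0101 = 0.970.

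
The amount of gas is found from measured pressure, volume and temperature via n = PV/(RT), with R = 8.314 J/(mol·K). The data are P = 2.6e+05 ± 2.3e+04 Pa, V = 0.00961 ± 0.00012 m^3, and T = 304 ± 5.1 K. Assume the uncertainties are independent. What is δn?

0.0899 mol

Relative error in a monomial: (δn/n)² = Σ (nᵢ · δxᵢ/xᵢ)².
  (1·δP/P)² = (1×0.0885)² = 0.00783;  (1·δV/V)² = (1×0.0125)² = 0.000156;  (-1·δT/T)² = (-1×0.0168)² = 0.000281
δn/n = √(0.00826) = 0.0909
n = 0.989 mol, so δn = 0.0909 × 0.989 = 0.0899 mol.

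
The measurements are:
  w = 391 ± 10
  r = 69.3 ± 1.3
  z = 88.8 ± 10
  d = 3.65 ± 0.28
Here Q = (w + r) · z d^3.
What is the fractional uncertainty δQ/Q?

0.257

Let u = w + r = 460. δu = √(δw² + δr²) = √(100 + 1.69) = 10.1, so δu/u = 0.0219.
Q is then a monomial in u, z, d:
δQ/Q = √((δu/u)² + (1·δz/z)² + (3·δd/d)²) = √(0.000480 + 0.0127 + 0.0530) = 0.257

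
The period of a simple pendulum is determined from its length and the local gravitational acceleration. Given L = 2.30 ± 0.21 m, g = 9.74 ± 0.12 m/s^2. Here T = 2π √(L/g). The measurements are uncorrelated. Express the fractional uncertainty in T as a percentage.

4.61%

Since T is a product/quotient, work with relative uncertainties:
  (½·δL/L)² = (0.5×0.0913)² = 0.00208;  (−½·δg/g)² = (-0.5×0.0123)² = 3.79e-05
δT/T = √(0.00212) = 0.0461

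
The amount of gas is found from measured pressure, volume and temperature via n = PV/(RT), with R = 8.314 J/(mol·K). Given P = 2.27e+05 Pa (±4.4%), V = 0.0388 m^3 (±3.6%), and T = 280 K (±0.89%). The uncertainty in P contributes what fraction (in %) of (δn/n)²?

(δn/n)² = (1·δP/P)² + (1·δV/V)² + (-1·δT/T)²
  P term: (1×0.0440)² = 0.00194
  V term: (1×0.0360)² = 0.00130
  T term: (-1×0.00890)² = 7.92e-05
Total = 0.00331. Share from P = 0.00194/0.00331 = 0.585.

58.5%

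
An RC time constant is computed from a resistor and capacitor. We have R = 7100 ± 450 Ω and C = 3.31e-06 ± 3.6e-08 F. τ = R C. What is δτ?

0.00151 s

Since τ is a product/quotient, work with relative uncertainties:
  (1·δR/R)² = (1×0.0634)² = 0.00402;  (1·δC/C)² = (1×0.0109)² = 0.000118
δτ/τ = √(0.00414) = 0.0643
τ = 0.0235 s, so δτ = 0.0643 × 0.0235 = 0.00151 s.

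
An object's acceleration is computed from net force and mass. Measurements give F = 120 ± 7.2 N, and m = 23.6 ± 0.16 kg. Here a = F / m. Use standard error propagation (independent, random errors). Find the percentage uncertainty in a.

6.04%

Since a is a product/quotient, work with relative uncertainties:
  (1·δF/F)² = (1×0.0600)² = 0.00360;  (-1·δm/m)² = (-1×0.00678)² = 4.6e-05
δa/a = √(0.00365) = 0.0604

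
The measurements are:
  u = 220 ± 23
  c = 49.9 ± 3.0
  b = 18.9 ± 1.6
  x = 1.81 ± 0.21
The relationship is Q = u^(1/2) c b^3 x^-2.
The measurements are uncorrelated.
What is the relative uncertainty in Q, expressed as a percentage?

35.3%

Products/powers → add relative errors in quadrature, weighted by exponent:
  (½·δu/u)² = (0.5×0.105)² = 0.00273;  (1·δc/c)² = (1×0.0601)² = 0.00361;  (3·δb/b)² = (3×0.0847)² = 0.0645;  (-2·δx/x)² = (-2×0.116)² = 0.0538
δQ/Q = √(0.125) = 0.353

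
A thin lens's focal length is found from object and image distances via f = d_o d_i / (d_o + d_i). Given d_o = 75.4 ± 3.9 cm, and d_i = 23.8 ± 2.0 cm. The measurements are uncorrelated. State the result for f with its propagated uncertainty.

∂f/∂d_o = (d_i/(d_o+d_i))² = 0.0576;  ∂f/∂d_i = (d_o/(d_o+d_i))² = 0.578
δf = √((∂f/∂d_o · δd_o)² + (∂f/∂d_i · δd_i)²) = √(0.0504 + 1.34) = 1.18 cm
f = 18.1 cm.

18.1 ± 1.18 cm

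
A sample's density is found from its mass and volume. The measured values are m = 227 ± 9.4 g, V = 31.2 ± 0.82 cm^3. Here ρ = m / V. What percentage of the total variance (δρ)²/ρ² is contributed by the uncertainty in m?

71.3%

(δρ/ρ)² = (1·δm/m)² + (-1·δV/V)²
  m term: (1×0.0414)² = 0.00171
  V term: (-1×0.0263)² = 0.000691
Total = 0.00241. Share from m = 0.00171/0.00241 = 0.713.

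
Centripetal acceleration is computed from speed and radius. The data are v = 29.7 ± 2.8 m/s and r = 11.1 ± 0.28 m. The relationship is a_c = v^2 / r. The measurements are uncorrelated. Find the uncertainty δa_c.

Each factor contributes (exponent × relative error)² to (δa_c/a_c)²:
  (2·δv/v)² = (2×0.0943)² = 0.0356;  (-1·δr/r)² = (-1×0.0252)² = 0.000636
δa_c/a_c = √(0.0362) = 0.190
a_c = 79.5 m/s^2, so δa_c = 0.190 × 79.5 = 15.1 m/s^2.

15.1 m/s^2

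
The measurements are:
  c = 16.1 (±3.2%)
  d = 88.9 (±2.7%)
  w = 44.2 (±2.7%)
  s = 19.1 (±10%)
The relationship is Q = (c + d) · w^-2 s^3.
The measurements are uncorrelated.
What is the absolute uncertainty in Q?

114

Let u = c + d = 105. δu = √(δc² + δd²) = √(0.265 + 5.76) = 2.45, so δu/u = 0.0234.
Q is then a monomial in u, w, s:
δQ/Q = √((δu/u)² + (-2·δw/w)² + (3·δs/s)²) = √(0.000547 + 0.00292 + 0.0900) = 0.306
Q = 374, so δQ = 0.306 × 374 = 114.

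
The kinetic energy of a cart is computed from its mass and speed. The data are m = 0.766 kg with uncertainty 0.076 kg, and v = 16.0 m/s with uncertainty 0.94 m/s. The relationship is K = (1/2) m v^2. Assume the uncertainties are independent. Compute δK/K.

0.154

Products/powers → add relative errors in quadrature, weighted by exponent:
  (1·δm/m)² = (1×0.0992)² = 0.00984;  (2·δv/v)² = (2×0.0587)² = 0.0138
δK/K = √(0.0237) = 0.154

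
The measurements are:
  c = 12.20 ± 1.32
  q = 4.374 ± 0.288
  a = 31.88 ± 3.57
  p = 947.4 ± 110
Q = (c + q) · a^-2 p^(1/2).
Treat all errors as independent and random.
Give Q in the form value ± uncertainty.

Let u = c + q = 16.57. δu = √(δc² + δq²) = √(1.74 + 0.0829) = 1.35, so δu/u = 0.0815.
Q is then a monomial in u, a, p:
δQ/Q = √((δu/u)² + (-2·δa/a)² + (½·δp/p)²) = √(0.00664 + 0.0502 + 0.00337) = 0.245
Q = 0.5019, so δQ = 0.245 × 0.5019 = 0.123.

0.5019 ± 0.123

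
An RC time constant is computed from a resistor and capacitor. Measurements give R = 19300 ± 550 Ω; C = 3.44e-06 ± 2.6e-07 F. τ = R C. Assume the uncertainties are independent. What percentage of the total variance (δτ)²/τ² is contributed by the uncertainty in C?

(δτ/τ)² = (1·δR/R)² + (1·δC/C)²
  R term: (1×0.0285)² = 0.000812
  C term: (1×0.0756)² = 0.00571
Total = 0.00652. Share from C = 0.00571/0.00652 = 0.876.

87.6%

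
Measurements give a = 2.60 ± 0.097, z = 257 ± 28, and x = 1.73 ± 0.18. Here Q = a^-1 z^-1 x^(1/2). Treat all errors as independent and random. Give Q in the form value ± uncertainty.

Products/powers → add relative errors in quadrature, weighted by exponent:
  (-1·δa/a)² = (-1×0.0373)² = 0.00139;  (-1·δz/z)² = (-1×0.109)² = 0.0119;  (½·δx/x)² = (0.5×0.104)² = 0.00271
δQ/Q = √(0.0160) = 0.126
Q = 0.00197, so δQ = 0.126 × 0.00197 = 0.000249.

0.00197 ± 0.000249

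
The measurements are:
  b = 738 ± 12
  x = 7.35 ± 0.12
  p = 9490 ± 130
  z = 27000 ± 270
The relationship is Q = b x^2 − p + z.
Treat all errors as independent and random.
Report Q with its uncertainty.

57400 ± 1480

Let w = b·x^2 = 39900. δw/w = √((1·δb/b)² + (2·δx/x)²) = √(0.000264 + 0.00107) = 0.0365, so δw = 1450.
Q = w − p + z: δQ = √(δw² + δp² + δz²) = √(2.12e+06 + 16900 + 72900) = 1480
Q = 57400.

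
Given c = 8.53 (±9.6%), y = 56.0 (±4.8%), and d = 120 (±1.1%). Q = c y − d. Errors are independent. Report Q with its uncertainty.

Let p = c·y = 478. δp/p = √((1·δc/c)² + (1·δy/y)²) = √(0.00922 + 0.00230) = 0.107, so δp = 51.3.
Q = p − d: δQ = √(δp² + δd²) = √(2630 + 1.74) = 51.3
Q = 358.

358 ± 51.3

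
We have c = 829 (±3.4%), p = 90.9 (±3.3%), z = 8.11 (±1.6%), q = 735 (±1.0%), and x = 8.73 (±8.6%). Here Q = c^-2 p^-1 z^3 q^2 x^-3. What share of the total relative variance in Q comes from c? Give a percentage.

(δQ/Q)² = (-2·δc/c)² + (-1·δp/p)² + (3·δz/z)² + (2·δq/q)² + (-3·δx/x)²
  c term: (-2×0.0340)² = 0.00462
  p term: (-1×0.0330)² = 0.00109
  z term: (3×0.0160)² = 0.00230
  q term: (2×0.0100)² = 0.000400
  x term: (-3×0.0860)² = 0.0666
Total = 0.0750. Share from c = 0.00462/0.0750 = 0.0617.

6.17%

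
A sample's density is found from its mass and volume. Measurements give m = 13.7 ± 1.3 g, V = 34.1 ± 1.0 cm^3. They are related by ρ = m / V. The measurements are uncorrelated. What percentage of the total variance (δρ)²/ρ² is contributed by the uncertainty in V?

8.72%

(δρ/ρ)² = (1·δm/m)² + (-1·δV/V)²
  m term: (1×0.0949)² = 0.00900
  V term: (-1×0.0293)² = 0.000860
Total = 0.00986. Share from V = 0.000860/0.00986 = 0.0872.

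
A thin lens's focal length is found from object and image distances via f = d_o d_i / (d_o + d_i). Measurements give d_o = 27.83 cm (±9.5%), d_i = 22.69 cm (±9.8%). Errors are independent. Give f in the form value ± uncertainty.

∂f/∂d_o = (d_i/(d_o+d_i))² = 0.202;  ∂f/∂d_i = (d_o/(d_o+d_i))² = 0.303
δf = √((∂f/∂d_o · δd_o)² + (∂f/∂d_i · δd_i)²) = √(0.284 + 0.455) = 0.860 cm
f = 12.50 cm.

12.50 ± 0.860 cm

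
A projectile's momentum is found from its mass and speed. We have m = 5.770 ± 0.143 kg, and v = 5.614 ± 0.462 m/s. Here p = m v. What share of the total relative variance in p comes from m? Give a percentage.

(δp/p)² = (1·δm/m)² + (1·δv/v)²
  m term: (1×0.0248)² = 0.000614
  v term: (1×0.0823)² = 0.00677
Total = 0.00739. Share from m = 0.000614/0.00739 = 0.0832.

8.32%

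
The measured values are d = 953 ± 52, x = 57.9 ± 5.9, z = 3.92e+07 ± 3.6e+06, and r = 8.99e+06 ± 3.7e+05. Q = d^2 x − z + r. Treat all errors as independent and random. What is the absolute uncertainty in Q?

8.65e+06

Let p = d^2·x = 5.26e+07. δp/p = √((2·δd/d)² + (1·δx/x)²) = √(0.0119 + 0.0104) = 0.149, so δp = 7.85e+06.
Q = p − z + r: δQ = √(δp² + δz² + δr²) = √(6.16e+13 + 1.3e+13 + 1.37e+11) = 8.65e+06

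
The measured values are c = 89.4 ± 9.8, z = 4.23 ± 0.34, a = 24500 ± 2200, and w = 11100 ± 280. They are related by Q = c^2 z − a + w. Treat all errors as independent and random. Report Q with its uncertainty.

20400 ± 8200

Let p = c^2·z = 33800. δp/p = √((2·δc/c)² + (1·δz/z)²) = √(0.0481 + 0.00646) = 0.234, so δp = 7890.
Q = p − a + w: δQ = √(δp² + δa² + δw²) = √(6.23e+07 + 4.84e+06 + 78400) = 8200
Q = 20400.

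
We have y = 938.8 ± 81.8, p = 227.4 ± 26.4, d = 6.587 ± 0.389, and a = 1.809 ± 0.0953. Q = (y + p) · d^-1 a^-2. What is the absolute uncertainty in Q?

Let u = y + p = 1166. δu = √(δy² + δp²) = √(6690 + 697) = 86.0, so δu/u = 0.0737.
Q is then a monomial in u, d, a:
δQ/Q = √((δu/u)² + (-1·δd/d)² + (-2·δa/a)²) = √(0.00543 + 0.00349 + 0.0111) = 0.141
Q = 54.10, so δQ = 0.141 × 54.10 = 7.66.

7.66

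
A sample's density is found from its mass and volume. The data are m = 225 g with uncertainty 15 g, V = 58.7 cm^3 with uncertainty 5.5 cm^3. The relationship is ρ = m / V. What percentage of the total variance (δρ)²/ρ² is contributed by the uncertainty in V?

66.4%

(δρ/ρ)² = (1·δm/m)² + (-1·δV/V)²
  m term: (1×0.0667)² = 0.00444
  V term: (-1×0.0937)² = 0.00878
Total = 0.0132. Share from V = 0.00878/0.0132 = 0.664.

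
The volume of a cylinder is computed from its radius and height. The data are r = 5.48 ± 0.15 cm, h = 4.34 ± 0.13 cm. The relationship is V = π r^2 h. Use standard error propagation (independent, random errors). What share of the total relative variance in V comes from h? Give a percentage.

(δV/V)² = (2·δr/r)² + (1·δh/h)²
  r term: (2×0.0274)² = 0.00300
  h term: (1×0.0300)² = 0.000897
Total = 0.00389. Share from h = 0.000897/0.00389 = 0.230.

23.0%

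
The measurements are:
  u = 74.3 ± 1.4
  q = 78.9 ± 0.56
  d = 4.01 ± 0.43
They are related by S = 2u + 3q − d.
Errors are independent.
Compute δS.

Sums and differences: (δS)² = Σ (cᵢ δxᵢ)².
  (2·δu)² = 7.84;  (3·δq)² = 2.82;  (δd)² = 0.185
δS = √(10.8) = 3.29

3.29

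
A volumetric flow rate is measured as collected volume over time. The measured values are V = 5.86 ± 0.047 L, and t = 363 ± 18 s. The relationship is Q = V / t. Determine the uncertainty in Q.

Products/powers → add relative errors in quadrature, weighted by exponent:
  (1·δV/V)² = (1×0.00802)² = 6.43e-05;  (-1·δt/t)² = (-1×0.0496)² = 0.00246
δQ/Q = √(0.00252) = 0.0502
Q = 0.0161 L/s, so δQ = 0.0502 × 0.0161 = 0.000811 L/s.

0.000811 L/s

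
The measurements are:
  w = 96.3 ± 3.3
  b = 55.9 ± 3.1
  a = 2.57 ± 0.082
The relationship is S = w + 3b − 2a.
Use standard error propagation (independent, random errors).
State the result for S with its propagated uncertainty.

Absolute uncertainties add in quadrature for a linear combination:
  (δw)² = 10.9;  (3·δb)² = 86.5;  (2·δa)² = 0.0269
δS = √(97.4) = 9.87
S = 259.

259 ± 9.87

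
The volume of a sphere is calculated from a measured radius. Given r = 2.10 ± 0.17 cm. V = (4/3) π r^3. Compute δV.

Since V is a product/quotient, work with relative uncertainties:
  (3·δr/r)² = (3×0.0810)² = 0.0590
δV/V = √(0.0590) = 0.243
V = 38.8 cm^3, so δV = 0.243 × 38.8 = 9.42 cm^3.

9.42 cm^3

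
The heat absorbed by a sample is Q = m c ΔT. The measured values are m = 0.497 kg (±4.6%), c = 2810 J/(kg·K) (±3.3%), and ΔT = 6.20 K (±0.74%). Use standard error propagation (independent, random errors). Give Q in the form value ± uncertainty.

8660 ± 494 J

For a monomial Q ∝ m, c, ΔT, fractional errors add in quadrature:
  (1·δm/m)² = (1×0.0460)² = 0.00212;  (1·δc/c)² = (1×0.0330)² = 0.00109;  (1·δΔT/ΔT)² = (1×0.00740)² = 5.48e-05
δQ/Q = √(0.00326) = 0.0571
Q = 8660 J, so δQ = 0.0571 × 8660 = 494 J.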